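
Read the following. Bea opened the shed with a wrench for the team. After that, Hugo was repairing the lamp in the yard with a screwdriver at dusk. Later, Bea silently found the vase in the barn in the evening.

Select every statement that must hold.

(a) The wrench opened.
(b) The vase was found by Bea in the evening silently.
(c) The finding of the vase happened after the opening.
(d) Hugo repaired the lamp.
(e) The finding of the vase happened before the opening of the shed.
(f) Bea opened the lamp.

(b), (c)

(a) Not entailed — the shed is what opened, not the wrench.
(b) Entailed — every conjunct here is already in the original finding event.
(c) Entailed — the narrative places the opening before the finding.
(d) Not entailed — 'was repairing' is progressive on an accomplishment; it does not entail the completed 'repaired'.
(e) Not entailed — the narrative places the opening before the finding, not after.
(f) Not entailed — Bea opened the shed, not the lamp; the lamp belongs to the repairing event.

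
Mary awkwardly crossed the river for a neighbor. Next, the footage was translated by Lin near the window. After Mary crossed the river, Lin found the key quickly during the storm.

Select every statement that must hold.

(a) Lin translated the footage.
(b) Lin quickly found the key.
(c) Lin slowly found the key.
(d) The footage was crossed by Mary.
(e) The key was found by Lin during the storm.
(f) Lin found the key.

(a) Entailed — this follows by dropping conjuncts from the translating event's description.
(b) Entailed — every conjunct here is already in the original finding event.
(c) Not entailed — 'slowly' adds a manner not in (and inconsistent with) the original.
(d) Not entailed — Mary crossed the river, not the footage; the footage belongs to the translating event.
(e) Entailed — every conjunct here is already in the original finding event.
(f) Entailed — this follows by dropping conjuncts from the finding event's description.

(a), (b), (e), (f)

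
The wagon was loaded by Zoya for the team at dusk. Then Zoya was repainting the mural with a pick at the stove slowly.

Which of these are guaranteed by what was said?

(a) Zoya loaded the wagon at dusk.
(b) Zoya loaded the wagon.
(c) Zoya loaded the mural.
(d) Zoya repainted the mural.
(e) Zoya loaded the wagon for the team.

(a), (b), (e)

(a) Entailed — dropping 'for the team' leaves a sub-description the original still satisfies.
(b) Entailed — this follows by dropping conjuncts from the loading event's description.
(c) Not entailed — Zoya loaded the wagon, not the mural; the mural belongs to the repainting event.
(d) Not entailed — 'was repainting' is progressive on an accomplishment; it does not entail the completed 'repainted'.
(e) Entailed — this follows by dropping conjuncts from the loading event's description.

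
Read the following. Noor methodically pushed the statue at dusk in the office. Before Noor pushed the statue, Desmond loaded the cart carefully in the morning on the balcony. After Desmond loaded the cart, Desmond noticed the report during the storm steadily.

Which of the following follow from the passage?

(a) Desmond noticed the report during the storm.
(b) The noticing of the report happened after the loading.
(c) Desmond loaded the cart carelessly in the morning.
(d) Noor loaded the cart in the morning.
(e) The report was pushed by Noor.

(a) Entailed — dropping 'steadily' leaves a sub-description the original still satisfies.
(b) Entailed — the narrative places the loading before the noticing.
(c) Not entailed — 'carelessly' adds a manner not in (and inconsistent with) the original.
(d) Not entailed — the passage has Desmond loading the cart, not Noor.
(e) Not entailed — Noor pushed the statue, not the report; the report belongs to the noticing event.

(a), (b)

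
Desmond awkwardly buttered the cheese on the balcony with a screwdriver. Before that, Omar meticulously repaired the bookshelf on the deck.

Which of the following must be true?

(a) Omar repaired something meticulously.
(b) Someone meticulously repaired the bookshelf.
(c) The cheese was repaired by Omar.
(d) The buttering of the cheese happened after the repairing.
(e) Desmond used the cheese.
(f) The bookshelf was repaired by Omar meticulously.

(a) Entailed — the original entails any weakening of itself; this just drops 'on the deck' and generalizes the patient.
(b) Entailed — this follows by dropping conjuncts from the repairing event's description.
(c) Not entailed — Omar repaired the bookshelf, not the cheese; the cheese belongs to the buttering event.
(d) Entailed — the narrative places the repairing before the buttering.
(e) Not entailed — the cheese is the patient, not an instrument — Desmond used a screwdriver.
(f) Entailed — dropping 'on the deck' leaves a sub-description the original still satisfies.

(a), (b), (d), (f)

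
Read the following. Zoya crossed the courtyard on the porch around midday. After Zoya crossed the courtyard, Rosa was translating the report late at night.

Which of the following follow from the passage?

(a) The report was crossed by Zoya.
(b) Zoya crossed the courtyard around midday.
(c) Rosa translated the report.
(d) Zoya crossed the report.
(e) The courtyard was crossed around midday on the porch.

(a) Not entailed — Zoya crossed the courtyard, not the report; the report belongs to the translating event.
(b) Entailed — the original entails any weakening of itself; this just drops 'on the porch'.
(c) Not entailed — 'was translating' is progressive on an accomplishment; it does not entail the completed 'translated'.
(d) Not entailed — Zoya crossed the courtyard, not the report; the report belongs to the translating event.
(e) Entailed — generalizing the agent leaves a sub-description the original still satisfies.

(b), (e)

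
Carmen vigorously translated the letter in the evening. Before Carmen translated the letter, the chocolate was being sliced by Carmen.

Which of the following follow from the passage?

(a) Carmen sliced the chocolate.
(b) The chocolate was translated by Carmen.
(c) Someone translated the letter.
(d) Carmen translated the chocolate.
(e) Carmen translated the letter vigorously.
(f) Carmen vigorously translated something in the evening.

(a) Not entailed — 'was slicing' is progressive on an accomplishment; it does not entail the completed 'sliced'.
(b) Not entailed — Carmen translated the letter, not the chocolate; the chocolate belongs to the slicing event.
(c) Entailed — dropping 'in the evening', 'vigorously' and generalizing the agent leaves a sub-description the original still satisfies.
(d) Not entailed — Carmen translated the letter, not the chocolate; the chocolate belongs to the slicing event.
(e) Entailed — dropping 'in the evening' leaves a sub-description the original still satisfies.
(f) Entailed — this follows by dropping conjuncts from the translating event's description.

(c), (e), (f)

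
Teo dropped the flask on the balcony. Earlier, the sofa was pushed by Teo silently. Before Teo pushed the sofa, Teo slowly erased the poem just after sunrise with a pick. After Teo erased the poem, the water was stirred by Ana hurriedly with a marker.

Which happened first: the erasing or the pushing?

the erasing

The connectives place the erasing before the pushing.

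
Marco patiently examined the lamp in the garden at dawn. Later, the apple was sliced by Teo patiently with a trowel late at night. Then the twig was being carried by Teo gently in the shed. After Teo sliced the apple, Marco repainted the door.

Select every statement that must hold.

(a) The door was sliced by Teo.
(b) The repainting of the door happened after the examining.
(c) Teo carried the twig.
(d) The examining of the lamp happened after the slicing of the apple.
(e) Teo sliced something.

(b), (c), (e)

(a) Not entailed — Teo sliced the apple, not the door; the door belongs to the repainting event.
(b) Entailed — the narrative places the examining before the repainting.
(c) Entailed — 'carry' is an activity; 'was carrying' entails that some carrying happened, so 'carried' holds.
(d) Not entailed — the narrative places the examining before the slicing, not after.
(e) Entailed — this follows by dropping conjuncts from the slicing event's description.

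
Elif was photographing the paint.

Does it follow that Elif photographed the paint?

no

'was photographing' is progressive; for an accomplishment like 'photograph the paint', it doesn't entail completion.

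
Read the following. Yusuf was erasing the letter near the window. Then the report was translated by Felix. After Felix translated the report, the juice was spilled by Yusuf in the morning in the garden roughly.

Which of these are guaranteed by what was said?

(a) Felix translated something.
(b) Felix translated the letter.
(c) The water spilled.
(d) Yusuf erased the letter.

(a)

(a) Entailed — generalizing the patient leaves a sub-description the original still satisfies.
(b) Not entailed — Felix translated the report, not the letter; the letter belongs to the erasing event.
(c) Not entailed — the juice is what spilled, not the water.
(d) Not entailed — 'was erasing' is progressive on an accomplishment; it does not entail the completed 'erased'.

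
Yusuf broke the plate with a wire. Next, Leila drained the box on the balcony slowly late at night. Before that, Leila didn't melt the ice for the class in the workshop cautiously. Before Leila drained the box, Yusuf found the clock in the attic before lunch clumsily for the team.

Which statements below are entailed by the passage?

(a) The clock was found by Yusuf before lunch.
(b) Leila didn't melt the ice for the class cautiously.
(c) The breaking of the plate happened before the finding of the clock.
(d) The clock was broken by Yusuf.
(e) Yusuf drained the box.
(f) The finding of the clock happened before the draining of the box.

(a) Entailed — the original entails any weakening of itself; this just drops 'in the attic', 'for the team', 'clumsily'.
(b) Not entailed — dropping 'in the workshop' under negation is not valid — the original leaves open that Leila melted the ice some other way.
(c) Not entailed — the narrative doesn't order the breaking relative to the finding.
(d) Not entailed — Yusuf broke the plate, not the clock; the clock belongs to the finding event.
(e) Not entailed — the passage has Leila draining the box, not Yusuf.
(f) Entailed — the narrative places the finding before the draining.

(a), (f)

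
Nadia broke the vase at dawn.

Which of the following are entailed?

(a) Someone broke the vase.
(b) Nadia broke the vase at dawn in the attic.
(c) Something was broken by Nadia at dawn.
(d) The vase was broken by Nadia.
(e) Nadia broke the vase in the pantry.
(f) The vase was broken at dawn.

(a) Entailed — the original entails any weakening of itself; this just drops 'at dawn' and generalizes the agent.
(b) Not entailed — 'in the attic' adds information not in the original event.
(c) Entailed — generalizing the patient leaves a sub-description the original still satisfies.
(d) Entailed — the original entails any weakening of itself; this just drops 'at dawn'.
(e) Not entailed — 'in the pantry' adds information not in the original event.
(f) Entailed — the original entails any weakening of itself; this just generalizes the agent.

(a), (c), (d), (f)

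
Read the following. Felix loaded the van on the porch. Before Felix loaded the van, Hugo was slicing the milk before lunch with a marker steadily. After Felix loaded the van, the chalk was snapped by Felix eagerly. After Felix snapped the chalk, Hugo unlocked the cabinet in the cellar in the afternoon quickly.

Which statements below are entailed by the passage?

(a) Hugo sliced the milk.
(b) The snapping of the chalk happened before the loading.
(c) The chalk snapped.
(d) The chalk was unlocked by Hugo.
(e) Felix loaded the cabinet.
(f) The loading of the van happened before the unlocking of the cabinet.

(c), (f)

(a) Not entailed — 'was slicing' is progressive on an accomplishment; it does not entail the completed 'sliced'.
(b) Not entailed — the narrative places the loading before the snapping, not after.
(c) Entailed — 'Felix snapped the chalk' is causative; it entails the inchoative 'the chalk snapped'.
(d) Not entailed — Hugo unlocked the cabinet, not the chalk; the chalk belongs to the snapping event.
(e) Not entailed — Felix loaded the van, not the cabinet; the cabinet belongs to the unlocking event.
(f) Entailed — the narrative places the loading before the unlocking.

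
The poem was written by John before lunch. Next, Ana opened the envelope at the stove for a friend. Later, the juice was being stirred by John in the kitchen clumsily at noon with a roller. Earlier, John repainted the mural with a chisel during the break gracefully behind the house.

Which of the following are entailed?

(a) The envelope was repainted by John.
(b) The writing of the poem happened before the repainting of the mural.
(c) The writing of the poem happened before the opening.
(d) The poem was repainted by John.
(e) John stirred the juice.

(a) Not entailed — John repainted the mural, not the envelope; the envelope belongs to the opening event.
(b) Not entailed — the narrative doesn't order the writing relative to the repainting.
(c) Entailed — the narrative places the writing before the opening.
(d) Not entailed — John repainted the mural, not the poem; the poem belongs to the writing event.
(e) Entailed — 'stir' is an activity; 'was stirring' entails that some stirring happened, so 'stirred' holds.

(c), (e)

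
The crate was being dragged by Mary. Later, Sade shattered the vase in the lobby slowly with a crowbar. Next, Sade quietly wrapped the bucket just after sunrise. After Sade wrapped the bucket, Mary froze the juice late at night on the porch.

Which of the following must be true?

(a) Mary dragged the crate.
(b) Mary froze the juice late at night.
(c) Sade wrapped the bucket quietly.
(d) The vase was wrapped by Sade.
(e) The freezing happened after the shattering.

(a) Entailed — 'drag' is an activity; 'was dragging' entails that some dragging happened, so 'dragged' holds.
(b) Entailed — dropping 'on the porch' leaves a sub-description the original still satisfies.
(c) Entailed — the original entails any weakening of itself; this just drops 'just after sunrise'.
(d) Not entailed — Sade wrapped the bucket, not the vase; the vase belongs to the shattering event.
(e) Entailed — the narrative places the shattering before the freezing.

(a), (b), (c), (e)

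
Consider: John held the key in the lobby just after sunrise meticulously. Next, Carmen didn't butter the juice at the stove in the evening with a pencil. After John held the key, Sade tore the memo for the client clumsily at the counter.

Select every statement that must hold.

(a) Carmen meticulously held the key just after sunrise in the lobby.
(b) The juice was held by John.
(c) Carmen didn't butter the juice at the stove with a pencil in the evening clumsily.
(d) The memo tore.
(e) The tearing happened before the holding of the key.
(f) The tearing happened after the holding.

(a) Not entailed — the passage has John holding the key, not Carmen.
(b) Not entailed — John held the key, not the juice; the juice belongs to the buttering event.
(c) Entailed — under negation, adding a further restriction is entailed: if no such buttering event occurred, none occurred clumsily either.
(d) Entailed — 'Sade tore the memo' is causative; it entails the inchoative 'the memo tore'.
(e) Not entailed — the narrative places the holding before the tearing, not after.
(f) Entailed — the narrative places the holding before the tearing.

(c), (d), (f)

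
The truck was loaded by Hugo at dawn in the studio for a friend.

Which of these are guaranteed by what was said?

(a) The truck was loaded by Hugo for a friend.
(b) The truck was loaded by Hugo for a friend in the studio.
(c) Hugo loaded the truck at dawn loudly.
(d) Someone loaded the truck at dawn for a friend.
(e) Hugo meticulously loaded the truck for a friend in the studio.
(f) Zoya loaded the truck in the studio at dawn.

(a) Entailed — dropping 'in the studio', 'at dawn' leaves a sub-description the original still satisfies.
(b) Entailed — the original entails any weakening of itself; this just drops 'at dawn'.
(c) Not entailed — 'loudly' adds information not in the original event.
(d) Entailed — dropping 'in the studio' and generalizing the agent leaves a sub-description the original still satisfies.
(e) Not entailed — 'meticulously' adds information not in the original event.
(f) Not entailed — the passage has Hugo loading the truck, not Zoya.

(a), (b), (d)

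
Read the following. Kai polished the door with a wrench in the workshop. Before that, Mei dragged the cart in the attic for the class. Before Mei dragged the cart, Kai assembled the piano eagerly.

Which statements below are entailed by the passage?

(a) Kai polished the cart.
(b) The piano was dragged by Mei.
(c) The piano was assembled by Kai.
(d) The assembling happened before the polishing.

(c), (d)

(a) Not entailed — Kai polished the door, not the cart; the cart belongs to the dragging event.
(b) Not entailed — Mei dragged the cart, not the piano; the piano belongs to the assembling event.
(c) Entailed — this follows by dropping conjuncts from the assembling event's description.
(d) Entailed — the narrative places the assembling before the polishing.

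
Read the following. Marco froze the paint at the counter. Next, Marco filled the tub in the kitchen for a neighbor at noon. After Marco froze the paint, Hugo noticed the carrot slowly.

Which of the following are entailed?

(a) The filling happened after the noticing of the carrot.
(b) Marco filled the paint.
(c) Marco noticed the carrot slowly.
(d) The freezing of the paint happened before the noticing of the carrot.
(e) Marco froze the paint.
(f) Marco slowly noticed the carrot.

(d), (e)

(a) Not entailed — the narrative doesn't order the noticing relative to the filling.
(b) Not entailed — Marco filled the tub, not the paint; the paint belongs to the freezing event.
(c) Not entailed — the passage has Hugo noticing the carrot, not Marco.
(d) Entailed — the narrative places the freezing before the noticing.
(e) Entailed — dropping 'at the counter' leaves a sub-description the original still satisfies.
(f) Not entailed — the passage has Hugo noticing the carrot, not Marco.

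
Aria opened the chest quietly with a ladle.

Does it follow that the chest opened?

yes

'Aria opened the chest' is the causative; it entails the inchoative 'the chest opened'.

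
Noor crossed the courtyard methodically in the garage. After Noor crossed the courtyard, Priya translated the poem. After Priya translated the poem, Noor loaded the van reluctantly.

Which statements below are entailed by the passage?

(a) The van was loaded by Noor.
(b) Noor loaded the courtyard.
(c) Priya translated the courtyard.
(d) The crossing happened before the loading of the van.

(a) Entailed — the original entails any weakening of itself; this just drops 'reluctantly'.
(b) Not entailed — Noor loaded the van, not the courtyard; the courtyard belongs to the crossing event.
(c) Not entailed — Priya translated the poem, not the courtyard; the courtyard belongs to the crossing event.
(d) Entailed — the narrative places the crossing before the loading.

(a), (d)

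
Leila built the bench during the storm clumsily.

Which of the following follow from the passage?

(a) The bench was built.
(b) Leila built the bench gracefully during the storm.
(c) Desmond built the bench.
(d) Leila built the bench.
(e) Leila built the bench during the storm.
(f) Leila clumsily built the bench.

(a), (d), (e), (f)

(a) Entailed — the original entails any weakening of itself; this just drops 'during the storm', 'clumsily' and generalizes the agent.
(b) Not entailed — 'gracefully' adds a manner not in (and inconsistent with) the original.
(c) Not entailed — the passage has Leila building the bench, not Desmond.
(d) Entailed — dropping 'during the storm', 'clumsily' leaves a sub-description the original still satisfies.
(e) Entailed — the original entails any weakening of itself; this just drops 'clumsily'.
(f) Entailed — the original entails any weakening of itself; this just drops 'during the storm'.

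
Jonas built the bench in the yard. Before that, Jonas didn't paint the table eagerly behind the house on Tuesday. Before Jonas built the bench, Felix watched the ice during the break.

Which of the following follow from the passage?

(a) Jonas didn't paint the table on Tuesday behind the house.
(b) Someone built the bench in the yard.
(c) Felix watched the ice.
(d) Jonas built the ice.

(a) Not entailed — dropping 'eagerly' under negation is not valid — the original leaves open that Jonas painted the table some other way.
(b) Entailed — generalizing the agent leaves a sub-description the original still satisfies.
(c) Entailed — the original entails any weakening of itself; this just drops 'during the break'.
(d) Not entailed — Jonas built the bench, not the ice; the ice belongs to the watching event.

(b), (c)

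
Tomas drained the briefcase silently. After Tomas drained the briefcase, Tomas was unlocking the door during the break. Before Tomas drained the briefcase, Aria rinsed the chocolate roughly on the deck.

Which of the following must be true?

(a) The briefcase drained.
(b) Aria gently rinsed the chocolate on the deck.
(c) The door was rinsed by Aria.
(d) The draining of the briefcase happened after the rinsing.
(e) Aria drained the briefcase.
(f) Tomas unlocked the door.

(a) Entailed — 'Tomas drained the briefcase' is causative; it entails the inchoative 'the briefcase drained'.
(b) Not entailed — 'gently' adds a manner not in (and inconsistent with) the original.
(c) Not entailed — Aria rinsed the chocolate, not the door; the door belongs to the unlocking event.
(d) Entailed — the narrative places the rinsing before the draining.
(e) Not entailed — the passage has Tomas draining the briefcase, not Aria.
(f) Not entailed — 'was unlocking' is progressive on an accomplishment; it does not entail the completed 'unlocked'.

(a), (d)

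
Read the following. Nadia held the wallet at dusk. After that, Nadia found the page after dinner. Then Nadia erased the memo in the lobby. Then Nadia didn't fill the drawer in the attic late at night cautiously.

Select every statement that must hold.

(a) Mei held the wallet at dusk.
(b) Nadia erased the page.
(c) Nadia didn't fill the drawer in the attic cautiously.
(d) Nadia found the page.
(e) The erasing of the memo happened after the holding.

(d), (e)

(a) Not entailed — the passage has Nadia holding the wallet, not Mei.
(b) Not entailed — Nadia erased the memo, not the page; the page belongs to the finding event.
(c) Not entailed — dropping 'late at night' under negation is not valid — the original leaves open that Nadia filled the drawer some other way.
(d) Entailed — the original entails any weakening of itself; this just drops 'after dinner'.
(e) Entailed — the narrative places the holding before the erasing.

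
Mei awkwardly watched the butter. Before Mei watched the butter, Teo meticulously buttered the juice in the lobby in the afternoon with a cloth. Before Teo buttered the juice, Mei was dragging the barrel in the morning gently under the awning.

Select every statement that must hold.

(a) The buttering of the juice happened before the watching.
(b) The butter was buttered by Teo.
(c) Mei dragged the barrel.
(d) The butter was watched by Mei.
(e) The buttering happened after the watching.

(a) Entailed — the narrative places the buttering before the watching.
(b) Not entailed — Teo buttered the juice, not the butter; the butter belongs to the watching event.
(c) Entailed — 'drag' is an activity; 'was dragging' entails that some dragging happened, so 'dragged' holds.
(d) Entailed — every conjunct here is already in the original watching event.
(e) Not entailed — the narrative places the buttering before the watching, not after.

(a), (c), (d)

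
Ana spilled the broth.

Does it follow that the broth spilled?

'Ana spilled the broth' is the causative; it entails the inchoative 'the broth spilled'.

yes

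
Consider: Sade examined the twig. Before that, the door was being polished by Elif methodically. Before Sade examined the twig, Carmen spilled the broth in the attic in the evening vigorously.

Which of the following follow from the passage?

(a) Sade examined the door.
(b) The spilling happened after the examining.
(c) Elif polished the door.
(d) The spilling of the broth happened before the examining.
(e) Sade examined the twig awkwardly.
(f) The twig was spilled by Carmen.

(a) Not entailed — Sade examined the twig, not the door; the door belongs to the polishing event.
(b) Not entailed — the narrative places the spilling before the examining, not after.
(c) Entailed — 'polish' is an activity; 'was polishing' entails that some polishing happened, so 'polished' holds.
(d) Entailed — the narrative places the spilling before the examining.
(e) Not entailed — 'awkwardly' adds information not in the original event.
(f) Not entailed — Carmen spilled the broth, not the twig; the twig belongs to the examining event.

(c), (d)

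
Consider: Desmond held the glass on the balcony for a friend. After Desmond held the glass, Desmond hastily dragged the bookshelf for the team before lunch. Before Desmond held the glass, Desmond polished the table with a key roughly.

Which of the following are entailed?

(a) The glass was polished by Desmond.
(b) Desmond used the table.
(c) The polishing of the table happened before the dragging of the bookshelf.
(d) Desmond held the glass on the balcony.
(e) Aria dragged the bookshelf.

(c), (d)

(a) Not entailed — Desmond polished the table, not the glass; the glass belongs to the holding event.
(b) Not entailed — the table is the patient, not an instrument — Desmond used a key.
(c) Entailed — the narrative places the polishing before the dragging.
(d) Entailed — dropping 'for a friend' leaves a sub-description the original still satisfies.
(e) Not entailed — the passage has Desmond dragging the bookshelf, not Aria.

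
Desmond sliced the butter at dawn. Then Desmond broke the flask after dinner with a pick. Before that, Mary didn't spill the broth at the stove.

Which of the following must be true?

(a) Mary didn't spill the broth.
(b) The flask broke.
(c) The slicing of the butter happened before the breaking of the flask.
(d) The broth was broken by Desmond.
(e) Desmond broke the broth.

(a) Not entailed — dropping 'at the stove' under negation is not valid — the original leaves open that Mary spilled the broth some other way.
(b) Entailed — 'Desmond broke the flask' is causative; it entails the inchoative 'the flask broke'.
(c) Entailed — the narrative places the slicing before the breaking.
(d) Not entailed — Desmond broke the flask, not the broth; the broth belongs to the spilling event.
(e) Not entailed — Desmond broke the flask, not the broth; the broth belongs to the spilling event.

(b), (c)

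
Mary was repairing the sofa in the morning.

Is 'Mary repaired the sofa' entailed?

no

'was repairing' is progressive; for an accomplishment like 'repair the sofa', it doesn't entail completion.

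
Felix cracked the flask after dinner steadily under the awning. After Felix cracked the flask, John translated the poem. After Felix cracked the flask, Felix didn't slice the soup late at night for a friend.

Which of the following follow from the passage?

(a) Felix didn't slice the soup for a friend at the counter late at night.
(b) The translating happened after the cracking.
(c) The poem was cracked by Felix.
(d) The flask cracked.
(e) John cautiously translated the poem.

(a), (b), (d)

(a) Entailed — under negation, adding a further restriction is entailed: if no such slicing event occurred, none occurred at the counter either.
(b) Entailed — the narrative places the cracking before the translating.
(c) Not entailed — Felix cracked the flask, not the poem; the poem belongs to the translating event.
(d) Entailed — 'Felix cracked the flask' is causative; it entails the inchoative 'the flask cracked'.
(e) Not entailed — 'cautiously' adds information not in the original event.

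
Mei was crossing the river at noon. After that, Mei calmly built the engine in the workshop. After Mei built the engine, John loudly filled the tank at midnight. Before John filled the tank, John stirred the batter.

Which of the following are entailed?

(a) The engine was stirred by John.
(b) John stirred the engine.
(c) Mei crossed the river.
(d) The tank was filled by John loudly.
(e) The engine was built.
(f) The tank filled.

(a) Not entailed — John stirred the batter, not the engine; the engine belongs to the building event.
(b) Not entailed — John stirred the batter, not the engine; the engine belongs to the building event.
(c) Not entailed — 'was crossing' is progressive on an accomplishment; it does not entail the completed 'crossed'.
(d) Entailed — every conjunct here is already in the original filling event.
(e) Entailed — this follows by dropping conjuncts from the building event's description.
(f) Entailed — 'John filled the tank' is causative; it entails the inchoative 'the tank filled'.

(d), (e), (f)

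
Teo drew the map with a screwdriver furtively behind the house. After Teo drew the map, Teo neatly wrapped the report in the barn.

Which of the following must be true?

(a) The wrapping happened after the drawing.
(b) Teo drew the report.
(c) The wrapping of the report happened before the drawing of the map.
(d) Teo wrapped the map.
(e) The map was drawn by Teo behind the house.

(a), (e)

(a) Entailed — the narrative places the drawing before the wrapping.
(b) Not entailed — Teo drew the map, not the report; the report belongs to the wrapping event.
(c) Not entailed — the narrative places the drawing before the wrapping, not after.
(d) Not entailed — Teo wrapped the report, not the map; the map belongs to the drawing event.
(e) Entailed — this follows by dropping conjuncts from the drawing event's description.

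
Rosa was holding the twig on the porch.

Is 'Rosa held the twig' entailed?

'hold' is atelic; if Rosa was holding the twig, then Rosa held the twig (for some time).

yes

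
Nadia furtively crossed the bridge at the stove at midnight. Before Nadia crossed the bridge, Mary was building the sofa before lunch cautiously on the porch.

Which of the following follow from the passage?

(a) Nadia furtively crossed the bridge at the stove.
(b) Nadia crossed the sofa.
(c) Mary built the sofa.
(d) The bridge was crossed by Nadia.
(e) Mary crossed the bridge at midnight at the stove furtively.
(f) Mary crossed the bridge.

(a), (d)

(a) Entailed — this follows by dropping conjuncts from the crossing event's description.
(b) Not entailed — Nadia crossed the bridge, not the sofa; the sofa belongs to the building event.
(c) Not entailed — 'was building' is progressive on an accomplishment; it does not entail the completed 'built'.
(d) Entailed — this follows by dropping conjuncts from the crossing event's description.
(e) Not entailed — the passage has Nadia crossing the bridge, not Mary.
(f) Not entailed — the passage has Nadia crossing the bridge, not Mary.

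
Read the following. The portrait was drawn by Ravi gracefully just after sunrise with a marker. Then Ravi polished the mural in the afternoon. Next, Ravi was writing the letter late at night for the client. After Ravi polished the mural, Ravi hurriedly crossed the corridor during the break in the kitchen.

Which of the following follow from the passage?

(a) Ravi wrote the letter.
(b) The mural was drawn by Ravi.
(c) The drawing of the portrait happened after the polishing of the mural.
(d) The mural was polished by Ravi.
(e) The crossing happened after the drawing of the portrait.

(a) Not entailed — 'was writing' is progressive on an accomplishment; it does not entail the completed 'wrote'.
(b) Not entailed — Ravi drew the portrait, not the mural; the mural belongs to the polishing event.
(c) Not entailed — the narrative places the drawing before the polishing, not after.
(d) Entailed — every conjunct here is already in the original polishing event.
(e) Entailed — the narrative places the drawing before the crossing.

(d), (e)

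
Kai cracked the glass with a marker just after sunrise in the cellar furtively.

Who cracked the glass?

Kai

'Kai' marks the agent of the cracking event.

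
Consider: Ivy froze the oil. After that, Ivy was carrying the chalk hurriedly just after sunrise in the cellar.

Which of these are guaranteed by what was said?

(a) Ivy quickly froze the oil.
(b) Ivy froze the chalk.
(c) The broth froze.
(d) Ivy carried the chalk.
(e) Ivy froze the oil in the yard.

(a) Not entailed — 'quickly' adds information not in the original event.
(b) Not entailed — Ivy froze the oil, not the chalk; the chalk belongs to the carrying event.
(c) Not entailed — the oil is what froze, not the broth.
(d) Entailed — 'carry' is an activity; 'was carrying' entails that some carrying happened, so 'carried' holds.
(e) Not entailed — 'in the yard' adds information not in the original event.

(d)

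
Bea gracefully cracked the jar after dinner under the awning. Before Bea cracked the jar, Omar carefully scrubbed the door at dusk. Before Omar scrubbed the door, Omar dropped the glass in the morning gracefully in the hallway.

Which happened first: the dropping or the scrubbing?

The connectives place the dropping before the scrubbing.

the dropping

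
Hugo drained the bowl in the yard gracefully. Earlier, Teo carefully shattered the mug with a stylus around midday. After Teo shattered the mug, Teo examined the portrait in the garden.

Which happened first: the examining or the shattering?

The connectives place the shattering before the examining.

the shattering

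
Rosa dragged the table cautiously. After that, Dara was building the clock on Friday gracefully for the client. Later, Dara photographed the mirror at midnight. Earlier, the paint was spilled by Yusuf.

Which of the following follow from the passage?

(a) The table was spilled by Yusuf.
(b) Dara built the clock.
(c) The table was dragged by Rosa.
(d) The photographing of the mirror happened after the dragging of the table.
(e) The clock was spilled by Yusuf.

(c), (d)

(a) Not entailed — Yusuf spilled the paint, not the table; the table belongs to the dragging event.
(b) Not entailed — 'was building' is progressive on an accomplishment; it does not entail the completed 'built'.
(c) Entailed — the original entails any weakening of itself; this just drops 'cautiously'.
(d) Entailed — the narrative places the dragging before the photographing.
(e) Not entailed — Yusuf spilled the paint, not the clock; the clock belongs to the building event.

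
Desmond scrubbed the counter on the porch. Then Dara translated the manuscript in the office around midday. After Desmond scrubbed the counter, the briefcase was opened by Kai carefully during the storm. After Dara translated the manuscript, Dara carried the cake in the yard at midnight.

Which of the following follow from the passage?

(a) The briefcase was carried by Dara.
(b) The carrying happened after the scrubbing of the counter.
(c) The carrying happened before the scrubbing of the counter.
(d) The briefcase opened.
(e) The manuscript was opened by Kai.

(a) Not entailed — Dara carried the cake, not the briefcase; the briefcase belongs to the opening event.
(b) Entailed — the narrative places the scrubbing before the carrying.
(c) Not entailed — the narrative places the scrubbing before the carrying, not after.
(d) Entailed — 'Kai opened the briefcase' is causative; it entails the inchoative 'the briefcase opened'.
(e) Not entailed — Kai opened the briefcase, not the manuscript; the manuscript belongs to the translating event.

(b), (d)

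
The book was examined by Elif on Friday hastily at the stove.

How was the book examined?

hastily

'hastily' marks the manner of the examining event.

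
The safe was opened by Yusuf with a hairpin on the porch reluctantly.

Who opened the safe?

'Yusuf' marks the agent of the opening event.

Yusuf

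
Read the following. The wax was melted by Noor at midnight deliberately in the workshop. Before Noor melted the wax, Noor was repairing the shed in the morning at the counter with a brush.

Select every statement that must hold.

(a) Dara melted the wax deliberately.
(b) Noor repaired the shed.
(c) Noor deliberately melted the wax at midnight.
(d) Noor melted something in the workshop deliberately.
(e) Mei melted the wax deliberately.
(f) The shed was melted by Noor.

(c), (d)

(a) Not entailed — the passage has Noor melting the wax, not Dara.
(b) Not entailed — 'was repairing' is progressive on an accomplishment; it does not entail the completed 'repaired'.
(c) Entailed — the original entails any weakening of itself; this just drops 'in the workshop'.
(d) Entailed — the original entails any weakening of itself; this just drops 'at midnight' and generalizes the patient.
(e) Not entailed — the passage has Noor melting the wax, not Mei.
(f) Not entailed — Noor melted the wax, not the shed; the shed belongs to the repairing event.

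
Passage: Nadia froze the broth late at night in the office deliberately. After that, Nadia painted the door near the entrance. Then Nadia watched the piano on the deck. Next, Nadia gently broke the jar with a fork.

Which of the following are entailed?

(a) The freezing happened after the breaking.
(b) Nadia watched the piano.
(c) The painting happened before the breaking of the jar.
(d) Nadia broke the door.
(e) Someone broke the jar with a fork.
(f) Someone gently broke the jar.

(a) Not entailed — the narrative places the freezing before the breaking, not after.
(b) Entailed — every conjunct here is already in the original watching event.
(c) Entailed — the narrative places the painting before the breaking.
(d) Not entailed — Nadia broke the jar, not the door; the door belongs to the painting event.
(e) Entailed — this follows by dropping conjuncts from the breaking event's description.
(f) Entailed — dropping 'with a fork' and generalizing the agent leaves a sub-description the original still satisfies.

(b), (c), (e), (f)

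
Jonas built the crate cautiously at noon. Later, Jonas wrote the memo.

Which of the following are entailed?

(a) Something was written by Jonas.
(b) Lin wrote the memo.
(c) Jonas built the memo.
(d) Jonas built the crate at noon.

(a) Entailed — the original entails any weakening of itself; this just generalizes the patient.
(b) Not entailed — the passage has Jonas writing the memo, not Lin.
(c) Not entailed — Jonas built the crate, not the memo; the memo belongs to the writing event.
(d) Entailed — every conjunct here is already in the original building event.

(a), (d)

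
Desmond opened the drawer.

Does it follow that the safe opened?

Nothing is said about any safe; only the drawer is affected.

no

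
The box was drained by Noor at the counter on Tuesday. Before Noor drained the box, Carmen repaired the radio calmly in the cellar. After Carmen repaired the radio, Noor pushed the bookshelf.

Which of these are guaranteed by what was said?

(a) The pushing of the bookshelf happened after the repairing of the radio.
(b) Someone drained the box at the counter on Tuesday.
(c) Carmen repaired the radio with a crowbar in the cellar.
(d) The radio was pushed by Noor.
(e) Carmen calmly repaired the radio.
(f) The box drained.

(a), (b), (e), (f)

(a) Entailed — the narrative places the repairing before the pushing.
(b) Entailed — every conjunct here is already in the original draining event.
(c) Not entailed — 'with a crowbar' adds information not in the original event.
(d) Not entailed — Noor pushed the bookshelf, not the radio; the radio belongs to the repairing event.
(e) Entailed — every conjunct here is already in the original repairing event.
(f) Entailed — 'Noor drained the box' is causative; it entails the inchoative 'the box drained'.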